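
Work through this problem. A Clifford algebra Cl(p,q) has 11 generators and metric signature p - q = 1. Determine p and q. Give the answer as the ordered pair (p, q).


We need p + q = 11 and p - q = 1.
Adding: 2p = 11 + 1 = 12, so p = 6.
Then q = 11 - 6 = 5.
(p, q) = (6, 5)


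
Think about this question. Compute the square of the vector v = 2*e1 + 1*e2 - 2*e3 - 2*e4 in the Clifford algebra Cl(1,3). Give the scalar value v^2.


v^2 = sum of c_i^2 * e_i^2
Positive signature terms (e_i^2 = +1): 2^2 = 4
Negative signature terms (e_j^2 = -1): 1^2 + (-2)^2 + (-2)^2 = 9
v^2 = 4 - 9 = -5


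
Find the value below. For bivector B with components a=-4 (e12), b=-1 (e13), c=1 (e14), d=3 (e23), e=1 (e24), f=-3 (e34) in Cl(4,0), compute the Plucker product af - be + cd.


Plucker relation: af - be + cd
a*f = (-4)*(-3) = 12
b*e = (-1)*1 = -1
c*d = 1*3 = 3
af - be + cd = 12 - (-1) + 3
= 16


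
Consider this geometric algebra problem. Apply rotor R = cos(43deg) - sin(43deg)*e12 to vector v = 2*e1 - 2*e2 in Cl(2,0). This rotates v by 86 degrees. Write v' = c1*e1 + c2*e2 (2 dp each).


Rotor R = cos(43deg) - sin(43deg)*e12
Rotation angle theta = 2 * 43 = 86 degrees
v' = R*v*~R rotates v by theta.
cos(86deg) = 0.0698, sin(86deg) = 0.9976
v'_1 = 2*cos(86deg) - (-2)*sin(86deg)
= 2*0.0698 - (-2)*0.9976
= 2.13
v'_2 = 2*sin(86deg) + (-2)*cos(86deg)
= 2*0.9976 + (-2)*0.0698
= 1.86
v' = 2.13*e1 + 1.86*e2


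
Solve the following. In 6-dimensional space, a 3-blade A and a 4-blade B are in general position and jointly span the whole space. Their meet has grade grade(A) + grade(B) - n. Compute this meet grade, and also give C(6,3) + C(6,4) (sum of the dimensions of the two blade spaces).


Meet grade = grade(A) + grade(B) - n
= 3 + 4 - 6 = 1
C(6,3) = 20
C(6,4) = 15
dim_A + dim_B = 20 + 15 = 35


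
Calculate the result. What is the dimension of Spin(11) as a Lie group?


Spin(n) double-covers SO(n); both have Lie algebra so(n) of dimension n(n-1)/2.
n = 11
n(n-1) = 11 * 10 = 110
dim Spin(11) = 110/2 = 55


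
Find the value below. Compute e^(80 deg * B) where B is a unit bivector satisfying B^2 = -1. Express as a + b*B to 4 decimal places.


For a unit bivector B with B^2 = -1, the exponential series gives
e^(theta*B) = cos(theta) + sin(theta)*B (the GA analogue of Euler's formula).
theta = 80 degrees = 1.396263 rad
cos(80 deg) = 0.1736
sin(80 deg) = 0.9848
exp(theta*B) = 0.1736 + 0.9848*B


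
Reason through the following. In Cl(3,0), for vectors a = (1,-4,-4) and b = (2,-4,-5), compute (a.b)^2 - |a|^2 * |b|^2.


a . b = 1*2 + (-4)*(-4) + (-4)*(-5)
= 2 + 16 + 20 = 38
|a|^2 = 1^2 + (-4)^2 + (-4)^2 = 33
|b|^2 = 2^2 + (-4)^2 + (-5)^2 = 45
(a.b)^2 = 38^2 = 1444
|a|^2 * |b|^2 = 33 * 45 = 1485
Result = 1444 - 1485 = -41


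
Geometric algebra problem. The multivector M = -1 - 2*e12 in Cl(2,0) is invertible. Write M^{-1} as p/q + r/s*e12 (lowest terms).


M = -1 - 2*e12, where e12^2 = -1.
Since M commutes with its reverse ~M = a - b*e12, M * ~M = a^2 - b^2*e12^2 = a^2 + b^2.
So M^{-1} = ~M / (a^2 + b^2) = (a - b*e12)/(a^2 + b^2).
a^2 + b^2 = 1 + 4 = 5
Scalar part = -1/5 = -1/5
Bivector coeff = 2/5 = 2/5
M^{-1} = -1/5 + 2/5*e12


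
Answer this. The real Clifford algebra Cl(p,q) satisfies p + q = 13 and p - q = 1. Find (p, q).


We need p + q = 13 and p - q = 1.
Adding: 2p = 13 + 1 = 14, so p = 7.
Then q = 13 - 7 = 6.
(p, q) = (7, 6)


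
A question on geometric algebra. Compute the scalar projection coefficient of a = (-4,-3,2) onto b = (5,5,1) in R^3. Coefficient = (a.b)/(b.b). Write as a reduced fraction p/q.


Projection coefficient = (a . b) / (b . b)
a . b = (-4)*5 + (-3)*5 + 2*1
= -20 + (-15) + 2 = -33
b . b = 5^2 + 5^2 + 1^2
= 25 + 25 + 1 = 51
Coefficient = -33/51
In lowest terms: -11/17


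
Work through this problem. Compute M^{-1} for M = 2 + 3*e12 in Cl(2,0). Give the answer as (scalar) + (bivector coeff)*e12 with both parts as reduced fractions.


M = 2 + 3*e12, where e12^2 = -1.
Since M commutes with its reverse ~M = a - b*e12, M * ~M = a^2 - b^2*e12^2 = a^2 + b^2.
So M^{-1} = ~M / (a^2 + b^2) = (a - b*e12)/(a^2 + b^2).
a^2 + b^2 = 4 + 9 = 13
Scalar part = 2/13 = 2/13
Bivector coeff = -3/13 = -3/13
M^{-1} = 2/13 - 3/13*e12


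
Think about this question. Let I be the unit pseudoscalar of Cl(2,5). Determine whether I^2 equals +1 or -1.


The pseudoscalar I = e1...e_n (product of all n generators) of Cl(p,q) satisfies I^2 = (-1)^(q + n(n-1)/2).
p = 2, q = 5, n = p + q = 7
n(n-1)/2 = 7 * 6 / 2 = 21
Exponent = q + n(n-1)/2 = 5 + 21 = 26
I^2 = (-1)^26 = +1


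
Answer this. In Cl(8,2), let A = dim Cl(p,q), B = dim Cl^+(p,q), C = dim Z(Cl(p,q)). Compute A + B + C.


n = 8 + 2 = 10
Total dim = 2^10 = 1024
Even subalgebra dim = 2^9 = 512
n is even, so center dim = 1
Sum = 1024 + 512 + 1 = 1537


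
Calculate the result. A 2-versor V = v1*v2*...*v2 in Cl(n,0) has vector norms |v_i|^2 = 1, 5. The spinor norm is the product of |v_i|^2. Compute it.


Spinor norm N(V) = |v1|^2 * |v2|^2 * ... * |v2|^2
= 1 * 5
Running product: 1, 5
N(V) = 5


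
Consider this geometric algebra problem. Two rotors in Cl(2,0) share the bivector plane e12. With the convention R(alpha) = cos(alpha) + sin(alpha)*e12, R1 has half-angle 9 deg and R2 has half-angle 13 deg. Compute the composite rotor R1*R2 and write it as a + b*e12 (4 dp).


Same-plane rotors commute and their half-angles add:
R1*R2 = cos(a1 + a2) + sin(a1 + a2)*e12.
a1 + a2 = 9 + 13 = 22 deg
cos(22 deg) = 0.9272
sin(22 deg) = 0.3746
R1*R2 = 0.9272 + 0.3746*e12


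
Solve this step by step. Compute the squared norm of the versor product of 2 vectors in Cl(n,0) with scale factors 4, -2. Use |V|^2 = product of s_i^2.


Each vector v_i has |v_i|^2 = s_i^2
Squared scales: 4^2 = 16, (-2)^2 = 4
|V|^2 = 16 * 4
= 64


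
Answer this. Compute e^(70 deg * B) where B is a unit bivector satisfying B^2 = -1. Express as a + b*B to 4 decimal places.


For a unit bivector B with B^2 = -1, the exponential series gives
e^(theta*B) = cos(theta) + sin(theta)*B (the GA analogue of Euler's formula).
theta = 70 degrees = 1.22173 rad
cos(70 deg) = 0.3420
sin(70 deg) = 0.9397
exp(theta*B) = 0.3420 + 0.9397*B


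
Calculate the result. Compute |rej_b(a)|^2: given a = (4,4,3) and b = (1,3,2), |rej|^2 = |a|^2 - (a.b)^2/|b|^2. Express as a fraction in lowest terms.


|a|^2 = 4^2 + 4^2 + 3^2 = 41
|b|^2 = 1^2 + 3^2 + 2^2 = 14
a . b = 4*1 + 4*3 + 3*2 = 22
(a.b)^2 = 22^2 = 484
|rej|^2 = 41 - 484/14
= (574 - 484)/14
= 90/14
In lowest terms: 45/7


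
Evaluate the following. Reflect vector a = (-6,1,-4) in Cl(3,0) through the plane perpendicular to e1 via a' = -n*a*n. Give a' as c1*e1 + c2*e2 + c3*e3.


Reflection formula: a' = -n*a*n, with n = e1 (unit vector, n^2 = 1).
For reflection through hyperplane perp to e1:
The component along e1 flips sign, others stay.
a = (-6, 1, -4)
a' = (6, 1, -4)
a' = 6*e1 + 1*e2 - 4*e3


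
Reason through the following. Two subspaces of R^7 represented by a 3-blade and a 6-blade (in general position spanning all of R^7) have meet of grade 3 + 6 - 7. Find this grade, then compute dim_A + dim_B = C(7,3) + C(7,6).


Meet grade = grade(A) + grade(B) - n
= 3 + 6 - 7 = 2
C(7,3) = 35
C(7,6) = 7
dim_A + dim_B = 35 + 7 = 42


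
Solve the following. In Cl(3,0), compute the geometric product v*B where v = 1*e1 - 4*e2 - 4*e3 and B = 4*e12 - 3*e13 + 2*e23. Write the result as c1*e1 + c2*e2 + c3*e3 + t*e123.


vB has grade-1 (vector) and grade-3 (trivector) parts: vB = (v _| B) + (v ^ B).
Vector part <vB>_1:
  e1: -v2*b12 - v3*b13 = -(-4)*(4) - (-4)*(-3) = 4
  e2: v1*b12 - v3*b23 = (1)*(4) - (-4)*(2) = 12
  e3: v1*b13 + v2*b23 = (1)*(-3) + (-4)*(2) = -11
Trivector part <vB>_3:
  e123: v1*b23 - v2*b13 + v3*b12 = (1)*(2) - (-4)*(-3) + (-4)*(4) = -26
vB = 4*e1 + 12*e2 - 11*e3 - 26*e123


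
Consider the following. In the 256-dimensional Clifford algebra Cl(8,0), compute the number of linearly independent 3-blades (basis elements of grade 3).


Number of grade-k basis blades in Cl(p,q) with n = p + q is C(n, k).
n = 8 + 0 = 8
C(8, 3) = 8! / (3! * 5!)
= 40320 / (6 * 120)
= 56


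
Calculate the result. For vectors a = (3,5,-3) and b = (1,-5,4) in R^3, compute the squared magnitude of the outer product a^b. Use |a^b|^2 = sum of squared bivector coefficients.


a wedge b = (a1*b2 - a2*b1)*e12 + (a1*b3 - a3*b1)*e13 + (a2*b3 - a3*b2)*e23
e12 coeff: 3*(-5) - 5*1 = -15 - 5 = -20
e13 coeff: 3*4 - (-3)*1 = 12 - (-3) = 15
e23 coeff: 5*4 - (-3)*(-5) = 20 - 15 = 5
|a wedge b|^2 = (-20)^2 + 15^2 + 5^2
= 400 + 225 + 25
= 650


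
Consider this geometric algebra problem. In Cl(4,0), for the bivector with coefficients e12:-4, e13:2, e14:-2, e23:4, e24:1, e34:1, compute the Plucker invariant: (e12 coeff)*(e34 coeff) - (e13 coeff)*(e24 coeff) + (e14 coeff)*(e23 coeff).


Plucker relation: af - be + cd
a*f = (-4)*1 = -4
b*e = 2*1 = 2
c*d = (-2)*4 = -8
af - be + cd = -4 - 2 + (-8)
= -14


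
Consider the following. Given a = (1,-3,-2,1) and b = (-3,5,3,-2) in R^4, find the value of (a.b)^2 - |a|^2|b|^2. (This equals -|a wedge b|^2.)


a . b = 1*(-3) + (-3)*5 + (-2)*3 + 1*(-2)
= -3 + (-15) + (-6) + (-2) = -26
|a|^2 = 1^2 + (-3)^2 + (-2)^2 + 1^2 = 15
|b|^2 = (-3)^2 + 5^2 + 3^2 + (-2)^2 = 47
(a.b)^2 = (-26)^2 = 676
|a|^2 * |b|^2 = 15 * 47 = 705
Result = 676 - 705 = -29


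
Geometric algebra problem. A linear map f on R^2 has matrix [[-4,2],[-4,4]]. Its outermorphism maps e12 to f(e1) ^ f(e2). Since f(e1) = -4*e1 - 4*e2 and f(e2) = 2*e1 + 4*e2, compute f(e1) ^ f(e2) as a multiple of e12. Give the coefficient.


The outermorphism of a linear map f sends e1^e2 to f(e1)^f(e2).
f(e1) = -4*e1 - 4*e2
f(e2) = 2*e1 + 4*e2
f(e1) ^ f(e2) = (-4*e1 - 4*e2) ^ (2*e1 + 4*e2)
= (-4)*4*e12 + (-4)*2*e21
= (-16 - (-8))*e12
= -8*e12
Coefficient = -8


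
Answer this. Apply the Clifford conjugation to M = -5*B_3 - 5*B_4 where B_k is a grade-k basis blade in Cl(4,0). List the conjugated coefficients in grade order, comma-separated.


Clifford conjugate sign for grade k: (-1)^(k(k+1)/2)
Grade 3: (-1)^(3*4/2) = (-1)^6 = 1, coeff -5 -> -5
Grade 4: (-1)^(4*5/2) = (-1)^10 = 1, coeff -5 -> -5
Conjugated coefficients: -5, -5


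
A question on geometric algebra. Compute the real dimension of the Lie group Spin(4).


Spin(n) double-covers SO(n); both have Lie algebra so(n) of dimension n(n-1)/2.
n = 4
n(n-1) = 4 * 3 = 12
dim Spin(4) = 12/2 = 6


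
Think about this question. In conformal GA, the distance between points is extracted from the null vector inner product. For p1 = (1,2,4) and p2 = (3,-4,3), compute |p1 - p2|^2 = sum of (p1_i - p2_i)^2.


p1 - p2 = (-2, 6, 1)
|p1 - p2|^2 = (-2)^2 + 6^2 + 1^2
= 4 + 36 + 1
= 41


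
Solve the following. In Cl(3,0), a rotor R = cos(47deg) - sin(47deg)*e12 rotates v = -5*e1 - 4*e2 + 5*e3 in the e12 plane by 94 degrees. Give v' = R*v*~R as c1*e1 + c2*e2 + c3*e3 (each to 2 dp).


Rotor R = cos(47deg) - sin(47deg)*e12
Rotation angle theta = 2 * 47 = 94 degrees in the e12 plane (e1 -> e2).
The component perpendicular to the plane (e3) is invariant: v'_3 = v3 = 5.00
cos(94deg) = -0.0698, sin(94deg) = 0.9976
v'_1 = v1*cos(theta) - v2*sin(theta) = -5*(-0.0698) - (-4)*0.9976 = 4.34
v'_2 = v1*sin(theta) + v2*cos(theta) = -5*0.9976 + (-4)*(-0.0698) = -4.71
v' = 4.34*e1 - 4.71*e2 + 5.00*e3


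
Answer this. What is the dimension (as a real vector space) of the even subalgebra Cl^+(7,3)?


Even subalgebra dimension = 2^(n-1)
n = 7 + 3 = 10
2^(10 - 1) = 2^9 = 512
Verification: sum of C(10,k) for even k = 1 + 45 + 210 + 210 + 45 + 1 = 512
Result = 512


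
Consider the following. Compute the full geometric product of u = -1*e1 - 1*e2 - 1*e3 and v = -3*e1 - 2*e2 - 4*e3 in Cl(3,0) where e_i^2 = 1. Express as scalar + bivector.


In Cl(3,0): e_i^2 = 1, e_ie_j = -e_je_i for i != j.
Scalar part = u . v = (-1)*(-3) + (-1)*(-2) + (-1)*(-4)
= 3 + 2 + 4 = 9
e12 coeff = (-1)*(-2) - (-1)*(-3) = 2 - 3 = -1
e13 coeff = (-1)*(-4) - (-1)*(-3) = 4 - 3 = 1
e23 coeff = (-1)*(-4) - (-1)*(-2) = 4 - 2 = 2
uv = 9 - 1*e12 + 1*e13 + 2*e23


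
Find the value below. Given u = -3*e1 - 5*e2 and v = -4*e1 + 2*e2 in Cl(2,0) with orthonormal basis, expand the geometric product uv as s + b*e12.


Expand: (-3*e1 - 5*e2)(-4*e1 + 2*e2)
= (-3)*(-4)*e1e1 + (-3)*2*e1e2 + (-5)*(-4)*e2e1 + (-5)*2*e2e2
Using e1^2 = e2^2 = 1, e2e1 = -e1e2:
Scalar part s = (-3)*(-4) + (-5)*2 = 12 + (-10) = 2
Bivector part b = (-3)*2 - (-5)*(-4) = -6 - 20 = -26
uv = 2 - 26*e12


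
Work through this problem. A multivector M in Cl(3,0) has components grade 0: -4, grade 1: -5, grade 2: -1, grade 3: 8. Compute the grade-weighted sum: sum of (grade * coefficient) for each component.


Grade-weighted sum = sum of grade_k * coefficient_k
0*(-4) = 0
1*(-5) = -5
2*(-1) = -2
3*8 = 24
Total = 0 + (-5) + (-2) + 24 = 17


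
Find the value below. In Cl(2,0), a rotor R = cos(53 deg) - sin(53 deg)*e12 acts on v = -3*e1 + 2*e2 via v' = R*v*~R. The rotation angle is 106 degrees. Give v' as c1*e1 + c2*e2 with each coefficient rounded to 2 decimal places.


Rotor R = cos(53deg) - sin(53deg)*e12
Rotation angle theta = 2 * 53 = 106 degrees
v' = R*v*~R rotates v by theta.
cos(106deg) = -0.2756, sin(106deg) = 0.9613
v'_1 = -3*cos(106deg) - 2*sin(106deg)
= -3*(-0.2756) - 2*0.9613
= -1.10
v'_2 = -3*sin(106deg) + 2*cos(106deg)
= -3*0.9613 + 2*(-0.2756)
= -3.44
v' = -1.10*e1 - 3.44*e2


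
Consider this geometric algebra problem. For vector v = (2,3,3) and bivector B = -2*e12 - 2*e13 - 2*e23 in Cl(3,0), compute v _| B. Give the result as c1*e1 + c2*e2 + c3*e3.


Left contraction v _| B = <vB>_1 (grade-1 part of the geometric product vB).
Using e1_|e12 = e2, e2_|e12 = -e1, e1_|e13 = e3, e3_|e13 = -e1, e2_|e23 = e3, e3_|e23 = -e2:
e1 coeff: -v2*b12 - v3*b13 = -(3)*(-2) - (3)*(-2) = 12
e2 coeff: v1*b12 - v3*b23 = (2)*(-2) - (3)*(-2) = 2
e3 coeff: v1*b13 + v2*b23 = (2)*(-2) + (3)*(-2) = -10
v _| B = 12*e1 + 2*e2 - 10*e3


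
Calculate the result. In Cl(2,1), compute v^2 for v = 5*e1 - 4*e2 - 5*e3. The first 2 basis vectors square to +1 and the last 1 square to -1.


v^2 = sum of c_i^2 * e_i^2
Positive signature terms (e_i^2 = +1): 5^2 + (-4)^2 = 41
Negative signature terms (e_j^2 = -1): (-5)^2 = 25
v^2 = 41 - 25 = 16


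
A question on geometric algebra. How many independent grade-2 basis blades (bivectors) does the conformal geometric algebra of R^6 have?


The conformal model of R^6 uses Cl(7,1) with m = 6 + 2 = 8 generators.
Number of grade-2 blades = C(m, 2) = C(8, 2)
= 8*7/2 = 28


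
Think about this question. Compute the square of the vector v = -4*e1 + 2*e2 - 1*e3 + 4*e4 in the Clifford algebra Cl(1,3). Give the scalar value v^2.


v^2 = sum of c_i^2 * e_i^2
Positive signature terms (e_i^2 = +1): (-4)^2 = 16
Negative signature terms (e_j^2 = -1): 2^2 + (-1)^2 + 4^2 = 21
v^2 = 16 - 21 = -5


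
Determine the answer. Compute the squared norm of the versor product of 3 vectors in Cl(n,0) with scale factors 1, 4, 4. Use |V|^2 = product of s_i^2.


Each vector v_i has |v_i|^2 = s_i^2
Squared scales: 1^2 = 1, 4^2 = 16, 4^2 = 16
|V|^2 = 1 * 16 * 16
= 256


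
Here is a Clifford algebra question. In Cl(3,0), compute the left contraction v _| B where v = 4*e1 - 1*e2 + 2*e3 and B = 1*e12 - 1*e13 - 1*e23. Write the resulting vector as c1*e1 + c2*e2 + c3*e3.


Left contraction v _| B = <vB>_1 (grade-1 part of the geometric product vB).
Using e1_|e12 = e2, e2_|e12 = -e1, e1_|e13 = e3, e3_|e13 = -e1, e2_|e23 = e3, e3_|e23 = -e2:
e1 coeff: -v2*b12 - v3*b13 = -(-1)*(1) - (2)*(-1) = 3
e2 coeff: v1*b12 - v3*b23 = (4)*(1) - (2)*(-1) = 6
e3 coeff: v1*b13 + v2*b23 = (4)*(-1) + (-1)*(-1) = -3
v _| B = 3*e1 + 6*e2 - 3*e3


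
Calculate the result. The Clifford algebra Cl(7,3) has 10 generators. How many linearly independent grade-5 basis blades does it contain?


Number of grade-k basis blades in Cl(p,q) with n = p + q is C(n, k).
n = 7 + 3 = 10
C(10, 5) = 10! / (5! * 5!)
= 3628800 / (120 * 120)
= 252


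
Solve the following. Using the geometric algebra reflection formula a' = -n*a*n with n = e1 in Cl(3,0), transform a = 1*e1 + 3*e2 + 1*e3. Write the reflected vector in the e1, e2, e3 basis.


Reflection formula: a' = -n*a*n, with n = e1 (unit vector, n^2 = 1).
For reflection through hyperplane perp to e1:
The component along e1 flips sign, others stay.
a = (1, 3, 1)
a' = (-1, 3, 1)
a' = -1*e1 + 3*e2 + 1*e3


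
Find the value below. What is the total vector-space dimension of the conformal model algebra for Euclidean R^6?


The conformal model of R^6 uses Cl(7,1): the 6 Euclidean generators plus two extra orthogonal generators e+ (e+^2 = +1) and e- (e-^2 = -1), from which the null vectors e0, einf are built.
Number of generators m = 6 + 2 = 8.
dim Cl(p,q) = 2^m = 2^8 = 256


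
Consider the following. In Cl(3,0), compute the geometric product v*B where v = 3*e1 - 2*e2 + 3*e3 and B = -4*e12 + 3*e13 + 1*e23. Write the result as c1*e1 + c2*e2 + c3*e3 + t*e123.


vB has grade-1 (vector) and grade-3 (trivector) parts: vB = (v _| B) + (v ^ B).
Vector part <vB>_1:
  e1: -v2*b12 - v3*b13 = -(-2)*(-4) - (3)*(3) = -17
  e2: v1*b12 - v3*b23 = (3)*(-4) - (3)*(1) = -15
  e3: v1*b13 + v2*b23 = (3)*(3) + (-2)*(1) = 7
Trivector part <vB>_3:
  e123: v1*b23 - v2*b13 + v3*b12 = (3)*(1) - (-2)*(3) + (3)*(-4) = -3
vB = -17*e1 - 15*e2 + 7*e3 - 3*e123


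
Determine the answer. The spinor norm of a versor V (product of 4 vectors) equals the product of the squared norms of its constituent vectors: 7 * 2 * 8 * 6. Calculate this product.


Spinor norm N(V) = |v1|^2 * |v2|^2 * ... * |v4|^2
= 7 * 2 * 8 * 6
Running product: 7, 14, 112, 672
N(V) = 672


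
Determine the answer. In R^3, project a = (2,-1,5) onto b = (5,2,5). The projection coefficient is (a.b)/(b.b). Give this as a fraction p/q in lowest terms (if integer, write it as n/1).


Projection coefficient = (a . b) / (b . b)
a . b = 2*5 + (-1)*2 + 5*5
= 10 + (-2) + 25 = 33
b . b = 5^2 + 2^2 + 5^2
= 25 + 4 + 25 = 54
Coefficient = 33/54
In lowest terms: 11/18


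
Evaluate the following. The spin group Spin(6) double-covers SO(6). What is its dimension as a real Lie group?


Spin(n) double-covers SO(n); both have Lie algebra so(n) of dimension n(n-1)/2.
n = 6
n(n-1) = 6 * 5 = 30
dim Spin(6) = 30/2 = 15


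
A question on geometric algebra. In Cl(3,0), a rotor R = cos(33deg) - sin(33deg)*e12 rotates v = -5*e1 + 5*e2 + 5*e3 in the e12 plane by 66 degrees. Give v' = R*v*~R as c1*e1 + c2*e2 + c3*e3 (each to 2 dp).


Rotor R = cos(33deg) - sin(33deg)*e12
Rotation angle theta = 2 * 33 = 66 degrees in the e12 plane (e1 -> e2).
The component perpendicular to the plane (e3) is invariant: v'_3 = v3 = 5.00
cos(66deg) = 0.4067, sin(66deg) = 0.9135
v'_1 = v1*cos(theta) - v2*sin(theta) = -5*0.4067 - 5*0.9135 = -6.60
v'_2 = v1*sin(theta) + v2*cos(theta) = -5*0.9135 + 5*0.4067 = -2.53
v' = -6.60*e1 - 2.53*e2 + 5.00*e3


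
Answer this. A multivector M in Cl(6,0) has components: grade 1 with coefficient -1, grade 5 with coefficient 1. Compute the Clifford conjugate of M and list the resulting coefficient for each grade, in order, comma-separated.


Clifford conjugate sign for grade k: (-1)^(k(k+1)/2)
Grade 1: (-1)^(1*2/2) = (-1)^1 = -1, coeff -1 -> 1
Grade 5: (-1)^(5*6/2) = (-1)^15 = -1, coeff 1 -> -1
Conjugated coefficients: 1, -1


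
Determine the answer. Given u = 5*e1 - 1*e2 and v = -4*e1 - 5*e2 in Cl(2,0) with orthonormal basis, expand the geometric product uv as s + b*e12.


Expand: (5*e1 - 1*e2)(-4*e1 - 5*e2)
= 5*(-4)*e1e1 + 5*(-5)*e1e2 + (-1)*(-4)*e2e1 + (-1)*(-5)*e2e2
Using e1^2 = e2^2 = 1, e2e1 = -e1e2:
Scalar part s = 5*(-4) + (-1)*(-5) = -20 + 5 = -15
Bivector part b = 5*(-5) - (-1)*(-4) = -25 - 4 = -29
uv = -15 - 29*e12


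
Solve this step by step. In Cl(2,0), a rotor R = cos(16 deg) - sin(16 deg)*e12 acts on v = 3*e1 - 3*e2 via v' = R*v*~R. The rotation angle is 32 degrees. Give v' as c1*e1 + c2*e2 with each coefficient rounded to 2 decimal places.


Rotor R = cos(16deg) - sin(16deg)*e12
Rotation angle theta = 2 * 16 = 32 degrees
v' = R*v*~R rotates v by theta.
cos(32deg) = 0.8480, sin(32deg) = 0.5299
v'_1 = 3*cos(32deg) - (-3)*sin(32deg)
= 3*0.8480 - (-3)*0.5299
= 4.13
v'_2 = 3*sin(32deg) + (-3)*cos(32deg)
= 3*0.5299 + (-3)*0.8480
= -0.95
v' = 4.13*e1 - 0.95*e2


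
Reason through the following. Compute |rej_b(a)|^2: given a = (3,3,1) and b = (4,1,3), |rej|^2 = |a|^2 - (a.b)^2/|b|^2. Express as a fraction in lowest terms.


|a|^2 = 3^2 + 3^2 + 1^2 = 19
|b|^2 = 4^2 + 1^2 + 3^2 = 26
a . b = 3*4 + 3*1 + 1*3 = 18
(a.b)^2 = 18^2 = 324
|rej|^2 = 19 - 324/26
= (494 - 324)/26
= 170/26
In lowest terms: 85/13


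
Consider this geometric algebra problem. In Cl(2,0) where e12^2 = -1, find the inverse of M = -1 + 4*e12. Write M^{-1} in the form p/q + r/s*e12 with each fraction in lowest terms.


M = -1 + 4*e12, where e12^2 = -1.
Since M commutes with its reverse ~M = a - b*e12, M * ~M = a^2 - b^2*e12^2 = a^2 + b^2.
So M^{-1} = ~M / (a^2 + b^2) = (a - b*e12)/(a^2 + b^2).
a^2 + b^2 = 1 + 16 = 17
Scalar part = -1/17 = -1/17
Bivector coeff = -4/17 = -4/17
M^{-1} = -1/17 - 4/17*e12


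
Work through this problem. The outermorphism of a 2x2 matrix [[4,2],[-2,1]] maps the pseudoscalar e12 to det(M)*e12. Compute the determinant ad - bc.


The outermorphism of a linear map f sends e1^e2 to f(e1)^f(e2).
f(e1) = 4*e1 - 2*e2
f(e2) = 2*e1 + 1*e2
f(e1) ^ f(e2) = (4*e1 - 2*e2) ^ (2*e1 + 1*e2)
= 4*1*e12 + (-2)*2*e21
= (4 - (-4))*e12
= 8*e12
Coefficient = 8


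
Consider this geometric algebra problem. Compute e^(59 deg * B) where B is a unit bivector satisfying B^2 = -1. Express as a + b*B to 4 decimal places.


For a unit bivector B with B^2 = -1, the exponential series gives
e^(theta*B) = cos(theta) + sin(theta)*B (the GA analogue of Euler's formula).
theta = 59 degrees = 1.029744 rad
cos(59 deg) = 0.5150
sin(59 deg) = 0.8572
exp(theta*B) = 0.5150 + 0.8572*B


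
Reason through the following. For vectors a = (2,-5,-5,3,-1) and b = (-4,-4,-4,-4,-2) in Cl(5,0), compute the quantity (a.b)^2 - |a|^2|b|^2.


a . b = 2*(-4) + (-5)*(-4) + (-5)*(-4) + 3*(-4) + (-1)*(-2)
= -8 + 20 + 20 + (-12) + 2 = 22
|a|^2 = 2^2 + (-5)^2 + (-5)^2 + 3^2 + (-1)^2 = 64
|b|^2 = (-4)^2 + (-4)^2 + (-4)^2 + (-4)^2 + (-2)^2 = 68
(a.b)^2 = 22^2 = 484
|a|^2 * |b|^2 = 64 * 68 = 4352
Result = 484 - 4352 = -3868


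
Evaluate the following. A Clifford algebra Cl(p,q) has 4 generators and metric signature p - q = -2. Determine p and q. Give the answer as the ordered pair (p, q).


We need p + q = 4 and p - q = -2.
Adding: 2p = 4 + (-2) = 2, so p = 1.
Then q = 4 - 1 = 3.
(p, q) = (1, 3)


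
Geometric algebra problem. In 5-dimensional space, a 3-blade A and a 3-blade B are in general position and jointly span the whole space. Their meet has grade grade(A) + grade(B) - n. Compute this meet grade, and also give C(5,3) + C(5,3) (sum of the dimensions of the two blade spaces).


Meet grade = grade(A) + grade(B) - n
= 3 + 3 - 5 = 1
C(5,3) = 10
C(5,3) = 10
dim_A + dim_B = 10 + 10 = 20


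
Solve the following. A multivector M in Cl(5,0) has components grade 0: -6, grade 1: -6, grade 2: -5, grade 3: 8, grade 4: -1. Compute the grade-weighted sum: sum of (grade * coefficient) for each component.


Grade-weighted sum = sum of grade_k * coefficient_k
0*(-6) = 0
1*(-6) = -6
2*(-5) = -10
3*8 = 24
4*(-1) = -4
Total = 0 + (-6) + (-10) + 24 + (-4) = 4


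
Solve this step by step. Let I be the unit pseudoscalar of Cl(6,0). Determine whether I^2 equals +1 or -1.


The pseudoscalar I = e1...e_n (product of all n generators) of Cl(p,q) satisfies I^2 = (-1)^(q + n(n-1)/2).
p = 6, q = 0, n = p + q = 6
n(n-1)/2 = 6 * 5 / 2 = 15
Exponent = q + n(n-1)/2 = 0 + 15 = 15
I^2 = (-1)^15 = -1


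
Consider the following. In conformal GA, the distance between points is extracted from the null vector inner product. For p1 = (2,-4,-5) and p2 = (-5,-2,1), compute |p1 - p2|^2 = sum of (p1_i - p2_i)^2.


p1 - p2 = (7, -2, -6)
|p1 - p2|^2 = 7^2 + (-2)^2 + (-6)^2
= 49 + 4 + 36
= 89


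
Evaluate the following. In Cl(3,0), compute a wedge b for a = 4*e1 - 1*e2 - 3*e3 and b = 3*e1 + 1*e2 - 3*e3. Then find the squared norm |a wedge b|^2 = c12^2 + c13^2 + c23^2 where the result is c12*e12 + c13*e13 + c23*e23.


a wedge b = (a1*b2 - a2*b1)*e12 + (a1*b3 - a3*b1)*e13 + (a2*b3 - a3*b2)*e23
e12 coeff: 4*1 - (-1)*3 = 4 - (-3) = 7
e13 coeff: 4*(-3) - (-3)*3 = -12 - (-9) = -3
e23 coeff: (-1)*(-3) - (-3)*1 = 3 - (-3) = 6
|a wedge b|^2 = 7^2 + (-3)^2 + 6^2
= 49 + 9 + 36
= 94


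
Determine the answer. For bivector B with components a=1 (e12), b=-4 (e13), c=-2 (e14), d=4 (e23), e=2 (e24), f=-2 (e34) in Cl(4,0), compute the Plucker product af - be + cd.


Plucker relation: af - be + cd
a*f = 1*(-2) = -2
b*e = (-4)*2 = -8
c*d = (-2)*4 = -8
af - be + cd = -2 - (-8) + (-8)
= -2


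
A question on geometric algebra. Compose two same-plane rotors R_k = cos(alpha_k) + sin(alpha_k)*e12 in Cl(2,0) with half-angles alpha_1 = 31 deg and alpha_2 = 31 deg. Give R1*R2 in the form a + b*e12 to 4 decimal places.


Same-plane rotors commute and their half-angles add:
R1*R2 = cos(a1 + a2) + sin(a1 + a2)*e12.
a1 + a2 = 31 + 31 = 62 deg
cos(62 deg) = 0.4695
sin(62 deg) = 0.8829
R1*R2 = 0.4695 + 0.8829*e12


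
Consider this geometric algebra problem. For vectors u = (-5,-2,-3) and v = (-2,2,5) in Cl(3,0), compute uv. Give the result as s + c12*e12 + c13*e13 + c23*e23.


In Cl(3,0): e_i^2 = 1, e_ie_j = -e_je_i for i != j.
Scalar part = u . v = (-5)*(-2) + (-2)*2 + (-3)*5
= 10 + (-4) + (-15) = -9
e12 coeff = (-5)*2 - (-2)*(-2) = -10 - 4 = -14
e13 coeff = (-5)*5 - (-3)*(-2) = -25 - 6 = -31
e23 coeff = (-2)*5 - (-3)*2 = -10 - (-6) = -4
uv = -9 - 14*e12 - 31*e13 - 4*e23


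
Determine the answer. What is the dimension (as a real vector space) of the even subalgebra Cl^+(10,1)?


Even subalgebra dimension = 2^(n-1)
n = 10 + 1 = 11
2^(11 - 1) = 2^10 = 1024
Verification: sum of C(11,k) for even k = 1 + 55 + 330 + 462 + 165 + 11 = 1024
Result = 1024


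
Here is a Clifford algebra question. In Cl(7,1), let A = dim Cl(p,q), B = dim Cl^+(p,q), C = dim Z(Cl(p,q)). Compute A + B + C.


n = 7 + 1 = 8
Total dim = 2^8 = 256
Even subalgebra dim = 2^7 = 128
n is even, so center dim = 1
Sum = 256 + 128 + 1 = 385


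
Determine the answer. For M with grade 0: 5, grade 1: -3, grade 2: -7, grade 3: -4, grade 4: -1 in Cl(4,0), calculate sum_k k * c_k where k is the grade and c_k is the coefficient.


Grade-weighted sum = sum of grade_k * coefficient_k
0*5 = 0
1*(-3) = -3
2*(-7) = -14
3*(-4) = -12
4*(-1) = -4
Total = 0 + (-3) + (-14) + (-12) + (-4) = -33


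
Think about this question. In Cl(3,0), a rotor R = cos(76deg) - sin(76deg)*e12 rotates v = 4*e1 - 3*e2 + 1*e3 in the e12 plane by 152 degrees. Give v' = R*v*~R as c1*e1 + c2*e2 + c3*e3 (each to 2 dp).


Rotor R = cos(76deg) - sin(76deg)*e12
Rotation angle theta = 2 * 76 = 152 degrees in the e12 plane (e1 -> e2).
The component perpendicular to the plane (e3) is invariant: v'_3 = v3 = 1.00
cos(152deg) = -0.8829, sin(152deg) = 0.4695
v'_1 = v1*cos(theta) - v2*sin(theta) = 4*(-0.8829) - (-3)*0.4695 = -2.12
v'_2 = v1*sin(theta) + v2*cos(theta) = 4*0.4695 + (-3)*(-0.8829) = 4.53
v' = -2.12*e1 + 4.53*e2 + 1.00*e3


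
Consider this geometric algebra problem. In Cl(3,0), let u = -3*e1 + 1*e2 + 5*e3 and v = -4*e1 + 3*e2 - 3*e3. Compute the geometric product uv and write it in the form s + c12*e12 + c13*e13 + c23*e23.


In Cl(3,0): e_i^2 = 1, e_ie_j = -e_je_i for i != j.
Scalar part = u . v = (-3)*(-4) + 1*3 + 5*(-3)
= 12 + 3 + (-15) = 0
e12 coeff = (-3)*3 - 1*(-4) = -9 - (-4) = -5
e13 coeff = (-3)*(-3) - 5*(-4) = 9 - (-20) = 29
e23 coeff = 1*(-3) - 5*3 = -3 - 15 = -18
uv = 0 - 5*e12 + 29*e13 - 18*e23


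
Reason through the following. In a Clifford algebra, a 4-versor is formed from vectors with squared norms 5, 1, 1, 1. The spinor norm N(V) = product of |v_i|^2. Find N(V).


Spinor norm N(V) = |v1|^2 * |v2|^2 * ... * |v4|^2
= 5 * 1 * 1 * 1
Running product: 5, 5, 5, 5
N(V) = 5


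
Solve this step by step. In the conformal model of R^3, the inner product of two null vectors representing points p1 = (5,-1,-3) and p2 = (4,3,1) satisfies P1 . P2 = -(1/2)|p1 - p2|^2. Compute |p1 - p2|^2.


p1 - p2 = (1, -4, -4)
|p1 - p2|^2 = 1^2 + (-4)^2 + (-4)^2
= 1 + 16 + 16
= 33


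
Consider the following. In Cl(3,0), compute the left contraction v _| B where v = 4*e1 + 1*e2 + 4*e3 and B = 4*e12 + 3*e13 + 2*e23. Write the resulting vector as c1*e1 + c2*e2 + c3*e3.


Left contraction v _| B = <vB>_1 (grade-1 part of the geometric product vB).
Using e1_|e12 = e2, e2_|e12 = -e1, e1_|e13 = e3, e3_|e13 = -e1, e2_|e23 = e3, e3_|e23 = -e2:
e1 coeff: -v2*b12 - v3*b13 = -(1)*(4) - (4)*(3) = -16
e2 coeff: v1*b12 - v3*b23 = (4)*(4) - (4)*(2) = 8
e3 coeff: v1*b13 + v2*b23 = (4)*(3) + (1)*(2) = 14
v _| B = -16*e1 + 8*e2 + 14*e3


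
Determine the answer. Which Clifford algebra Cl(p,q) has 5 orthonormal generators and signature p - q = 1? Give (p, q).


We need p + q = 5 and p - q = 1.
Adding: 2p = 5 + 1 = 6, so p = 3.
Then q = 5 - 3 = 2.
(p, q) = (3, 2)


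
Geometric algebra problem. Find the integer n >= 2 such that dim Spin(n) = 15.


dim Spin(n) = dim so(n) = n(n-1)/2.
Solve n(n-1)/2 = 15, i.e. n^2 - n - 30 = 0.
Discriminant = 1 + 8*15 = 121
n = (1 + sqrt(121))/2 = (1 + 11)/2 = 6


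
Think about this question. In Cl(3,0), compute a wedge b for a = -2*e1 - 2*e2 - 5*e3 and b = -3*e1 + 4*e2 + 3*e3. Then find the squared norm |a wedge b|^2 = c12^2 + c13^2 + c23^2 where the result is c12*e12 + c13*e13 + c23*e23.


a wedge b = (a1*b2 - a2*b1)*e12 + (a1*b3 - a3*b1)*e13 + (a2*b3 - a3*b2)*e23
e12 coeff: (-2)*4 - (-2)*(-3) = -8 - 6 = -14
e13 coeff: (-2)*3 - (-5)*(-3) = -6 - 15 = -21
e23 coeff: (-2)*3 - (-5)*4 = -6 - (-20) = 14
|a wedge b|^2 = (-14)^2 + (-21)^2 + 14^2
= 196 + 441 + 196
= 833


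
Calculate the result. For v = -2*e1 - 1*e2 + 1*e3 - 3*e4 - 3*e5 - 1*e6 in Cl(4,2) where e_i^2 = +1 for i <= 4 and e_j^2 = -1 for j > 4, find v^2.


v^2 = sum of c_i^2 * e_i^2
Positive signature terms (e_i^2 = +1): (-2)^2 + (-1)^2 + 1^2 + (-3)^2 = 15
Negative signature terms (e_j^2 = -1): (-3)^2 + (-1)^2 = 10
v^2 = 15 - 10 = 5


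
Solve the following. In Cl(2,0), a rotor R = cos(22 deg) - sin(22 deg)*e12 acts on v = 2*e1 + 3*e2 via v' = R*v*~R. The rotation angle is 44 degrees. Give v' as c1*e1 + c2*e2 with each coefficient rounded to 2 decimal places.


Rotor R = cos(22deg) - sin(22deg)*e12
Rotation angle theta = 2 * 22 = 44 degrees
v' = R*v*~R rotates v by theta.
cos(44deg) = 0.7193, sin(44deg) = 0.6947
v'_1 = 2*cos(44deg) - 3*sin(44deg)
= 2*0.7193 - 3*0.6947
= -0.65
v'_2 = 2*sin(44deg) + 3*cos(44deg)
= 2*0.6947 + 3*0.7193
= 3.55
v' = -0.65*e1 + 3.55*e2


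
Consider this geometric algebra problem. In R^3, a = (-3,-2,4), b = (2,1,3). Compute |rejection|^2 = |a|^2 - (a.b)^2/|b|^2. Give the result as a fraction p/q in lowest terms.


|a|^2 = (-3)^2 + (-2)^2 + 4^2 = 29
|b|^2 = 2^2 + 1^2 + 3^2 = 14
a . b = (-3)*2 + (-2)*1 + 4*3 = 4
(a.b)^2 = 4^2 = 16
|rej|^2 = 29 - 16/14
= (406 - 16)/14
= 390/14
In lowest terms: 195/7


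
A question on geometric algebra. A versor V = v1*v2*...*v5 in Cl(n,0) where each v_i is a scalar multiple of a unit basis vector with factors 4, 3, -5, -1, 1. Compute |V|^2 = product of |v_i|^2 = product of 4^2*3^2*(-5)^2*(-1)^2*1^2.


Each vector v_i has |v_i|^2 = s_i^2
Squared scales: 4^2 = 16, 3^2 = 9, (-5)^2 = 25, (-1)^2 = 1, 1^2 = 1
|V|^2 = 16 * 9 * 25 * 1 * 1
= 3600


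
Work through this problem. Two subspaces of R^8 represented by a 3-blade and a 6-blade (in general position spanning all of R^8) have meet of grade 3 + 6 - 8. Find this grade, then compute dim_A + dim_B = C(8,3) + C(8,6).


Meet grade = grade(A) + grade(B) - n
= 3 + 6 - 8 = 1
C(8,3) = 56
C(8,6) = 28
dim_A + dim_B = 56 + 28 = 84


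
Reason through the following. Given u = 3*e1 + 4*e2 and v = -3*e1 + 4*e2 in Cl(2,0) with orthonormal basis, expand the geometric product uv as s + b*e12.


Expand: (3*e1 + 4*e2)(-3*e1 + 4*e2)
= 3*(-3)*e1e1 + 3*4*e1e2 + 4*(-3)*e2e1 + 4*4*e2e2
Using e1^2 = e2^2 = 1, e2e1 = -e1e2:
Scalar part s = 3*(-3) + 4*4 = -9 + 16 = 7
Bivector part b = 3*4 - 4*(-3) = 12 - (-12) = 24
uv = 7 + 24*e12


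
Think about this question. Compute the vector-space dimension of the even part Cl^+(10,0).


Even subalgebra dimension = 2^(n-1)
n = 10 + 0 = 10
2^(10 - 1) = 2^9 = 512
Verification: sum of C(10,k) for even k = 1 + 45 + 210 + 210 + 45 + 1 = 512
Result = 512


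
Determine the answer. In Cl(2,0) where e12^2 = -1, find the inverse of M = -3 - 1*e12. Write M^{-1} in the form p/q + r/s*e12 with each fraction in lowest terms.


M = -3 - 1*e12, where e12^2 = -1.
Since M commutes with its reverse ~M = a - b*e12, M * ~M = a^2 - b^2*e12^2 = a^2 + b^2.
So M^{-1} = ~M / (a^2 + b^2) = (a - b*e12)/(a^2 + b^2).
a^2 + b^2 = 9 + 1 = 10
Scalar part = -3/10 = -3/10
Bivector coeff = 1/10 = 1/10
M^{-1} = -3/10 + 1/10*e12


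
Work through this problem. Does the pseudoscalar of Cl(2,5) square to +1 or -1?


The pseudoscalar I = e1...e_n (product of all n generators) of Cl(p,q) satisfies I^2 = (-1)^(q + n(n-1)/2).
p = 2, q = 5, n = p + q = 7
n(n-1)/2 = 7 * 6 / 2 = 21
Exponent = q + n(n-1)/2 = 5 + 21 = 26
I^2 = (-1)^26 = +1


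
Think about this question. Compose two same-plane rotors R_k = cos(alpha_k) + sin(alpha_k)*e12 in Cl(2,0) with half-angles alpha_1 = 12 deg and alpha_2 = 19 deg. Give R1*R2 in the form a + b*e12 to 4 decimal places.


Same-plane rotors commute and their half-angles add:
R1*R2 = cos(a1 + a2) + sin(a1 + a2)*e12.
a1 + a2 = 12 + 19 = 31 deg
cos(31 deg) = 0.8572
sin(31 deg) = 0.5150
R1*R2 = 0.8572 + 0.5150*e12


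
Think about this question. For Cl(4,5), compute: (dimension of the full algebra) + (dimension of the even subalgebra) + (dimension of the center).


n = 4 + 5 = 9
Total dim = 2^9 = 512
Even subalgebra dim = 2^8 = 256
n is odd, so center dim = 2
Sum = 512 + 256 + 2 = 770


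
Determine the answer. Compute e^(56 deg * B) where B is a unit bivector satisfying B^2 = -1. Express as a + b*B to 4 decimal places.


For a unit bivector B with B^2 = -1, the exponential series gives
e^(theta*B) = cos(theta) + sin(theta)*B (the GA analogue of Euler's formula).
theta = 56 degrees = 0.977384 rad
cos(56 deg) = 0.5592
sin(56 deg) = 0.8290
exp(theta*B) = 0.5592 + 0.8290*B


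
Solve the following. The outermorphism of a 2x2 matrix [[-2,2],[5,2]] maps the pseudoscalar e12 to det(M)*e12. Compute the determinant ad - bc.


The outermorphism of a linear map f sends e1^e2 to f(e1)^f(e2).
f(e1) = -2*e1 + 5*e2
f(e2) = 2*e1 + 2*e2
f(e1) ^ f(e2) = (-2*e1 + 5*e2) ^ (2*e1 + 2*e2)
= (-2)*2*e12 + 5*2*e21
= (-4 - 10)*e12
= -14*e12
Coefficient = -14


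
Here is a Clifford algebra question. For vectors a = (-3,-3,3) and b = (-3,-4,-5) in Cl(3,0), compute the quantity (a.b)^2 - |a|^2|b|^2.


a . b = (-3)*(-3) + (-3)*(-4) + 3*(-5)
= 9 + 12 + (-15) = 6
|a|^2 = (-3)^2 + (-3)^2 + 3^2 = 27
|b|^2 = (-3)^2 + (-4)^2 + (-5)^2 = 50
(a.b)^2 = 6^2 = 36
|a|^2 * |b|^2 = 27 * 50 = 1350
Result = 36 - 1350 = -1314


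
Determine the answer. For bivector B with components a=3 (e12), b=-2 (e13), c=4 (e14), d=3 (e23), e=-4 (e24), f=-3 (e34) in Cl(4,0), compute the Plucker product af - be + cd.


Plucker relation: af - be + cd
a*f = 3*(-3) = -9
b*e = (-2)*(-4) = 8
c*d = 4*3 = 12
af - be + cd = -9 - 8 + 12
= -5


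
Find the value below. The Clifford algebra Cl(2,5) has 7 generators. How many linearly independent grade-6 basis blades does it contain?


Number of grade-k basis blades in Cl(p,q) with n = p + q is C(n, k).
n = 2 + 5 = 7
C(7, 6) = 7! / (6! * 1!)
= 5040 / (720 * 1)
= 7


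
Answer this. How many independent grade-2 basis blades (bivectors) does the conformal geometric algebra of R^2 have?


The conformal model of R^2 uses Cl(3,1) with m = 2 + 2 = 4 generators.
Number of grade-2 blades = C(m, 2) = C(4, 2)
= 4*3/2 = 6


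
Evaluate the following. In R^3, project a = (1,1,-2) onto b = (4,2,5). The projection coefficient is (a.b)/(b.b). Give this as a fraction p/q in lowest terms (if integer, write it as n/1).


Projection coefficient = (a . b) / (b . b)
a . b = 1*4 + 1*2 + (-2)*5
= 4 + 2 + (-10) = -4
b . b = 4^2 + 2^2 + 5^2
= 16 + 4 + 25 = 45
Coefficient = -4/45
In lowest terms: -4/45


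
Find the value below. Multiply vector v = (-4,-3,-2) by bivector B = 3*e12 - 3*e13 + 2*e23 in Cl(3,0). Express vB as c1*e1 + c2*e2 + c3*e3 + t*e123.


vB has grade-1 (vector) and grade-3 (trivector) parts: vB = (v _| B) + (v ^ B).
Vector part <vB>_1:
  e1: -v2*b12 - v3*b13 = -(-3)*(3) - (-2)*(-3) = 3
  e2: v1*b12 - v3*b23 = (-4)*(3) - (-2)*(2) = -8
  e3: v1*b13 + v2*b23 = (-4)*(-3) + (-3)*(2) = 6
Trivector part <vB>_3:
  e123: v1*b23 - v2*b13 + v3*b12 = (-4)*(2) - (-3)*(-3) + (-2)*(3) = -23
vB = 3*e1 - 8*e2 + 6*e3 - 23*e123


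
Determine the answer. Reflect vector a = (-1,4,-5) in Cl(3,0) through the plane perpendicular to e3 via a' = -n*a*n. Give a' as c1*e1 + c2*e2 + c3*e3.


Reflection formula: a' = -n*a*n, with n = e3 (unit vector, n^2 = 1).
For reflection through hyperplane perp to e3:
The component along e3 flips sign, others stay.
a = (-1, 4, -5)
a' = (-1, 4, 5)
a' = -1*e1 + 4*e2 + 5*e3


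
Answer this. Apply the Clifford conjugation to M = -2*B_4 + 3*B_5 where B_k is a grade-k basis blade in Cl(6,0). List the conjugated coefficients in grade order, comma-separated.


Clifford conjugate sign for grade k: (-1)^(k(k+1)/2)
Grade 4: (-1)^(4*5/2) = (-1)^10 = 1, coeff -2 -> -2
Grade 5: (-1)^(5*6/2) = (-1)^15 = -1, coeff 3 -> -3
Conjugated coefficients: -2, -3


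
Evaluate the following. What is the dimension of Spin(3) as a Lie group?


Spin(n) double-covers SO(n); both have Lie algebra so(n) of dimension n(n-1)/2.
n = 3
n(n-1) = 3 * 2 = 6
dim Spin(3) = 6/2 = 3


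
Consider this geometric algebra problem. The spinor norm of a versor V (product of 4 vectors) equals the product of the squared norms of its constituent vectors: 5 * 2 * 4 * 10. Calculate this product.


Spinor norm N(V) = |v1|^2 * |v2|^2 * ... * |v4|^2
= 5 * 2 * 4 * 10
Running product: 5, 10, 40, 400
N(V) = 400


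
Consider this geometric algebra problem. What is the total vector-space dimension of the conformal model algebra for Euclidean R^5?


The conformal model of R^5 uses Cl(6,1): the 5 Euclidean generators plus two extra orthogonal generators e+ (e+^2 = +1) and e- (e-^2 = -1), from which the null vectors e0, einf are built.
Number of generators m = 5 + 2 = 7.
dim Cl(p,q) = 2^m = 2^7 = 128


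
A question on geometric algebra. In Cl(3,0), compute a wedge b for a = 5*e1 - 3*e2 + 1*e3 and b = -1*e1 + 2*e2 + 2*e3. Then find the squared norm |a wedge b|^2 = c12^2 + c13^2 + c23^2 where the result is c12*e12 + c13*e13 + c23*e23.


a wedge b = (a1*b2 - a2*b1)*e12 + (a1*b3 - a3*b1)*e13 + (a2*b3 - a3*b2)*e23
e12 coeff: 5*2 - (-3)*(-1) = 10 - 3 = 7
e13 coeff: 5*2 - 1*(-1) = 10 - (-1) = 11
e23 coeff: (-3)*2 - 1*2 = -6 - 2 = -8
|a wedge b|^2 = 7^2 + 11^2 + (-8)^2
= 49 + 121 + 64
= 234


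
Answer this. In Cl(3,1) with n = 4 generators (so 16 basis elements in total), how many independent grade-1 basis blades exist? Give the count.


Number of grade-k basis blades in Cl(p,q) with n = p + q is C(n, k).
n = 3 + 1 = 4
C(4, 1) = 4! / (1! * 3!)
= 24 / (1 * 6)
= 4


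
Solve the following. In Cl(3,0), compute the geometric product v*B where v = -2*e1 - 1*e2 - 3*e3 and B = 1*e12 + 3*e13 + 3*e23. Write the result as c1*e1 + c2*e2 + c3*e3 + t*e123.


vB has grade-1 (vector) and grade-3 (trivector) parts: vB = (v _| B) + (v ^ B).
Vector part <vB>_1:
  e1: -v2*b12 - v3*b13 = -(-1)*(1) - (-3)*(3) = 10
  e2: v1*b12 - v3*b23 = (-2)*(1) - (-3)*(3) = 7
  e3: v1*b13 + v2*b23 = (-2)*(3) + (-1)*(3) = -9
Trivector part <vB>_3:
  e123: v1*b23 - v2*b13 + v3*b12 = (-2)*(3) - (-1)*(3) + (-3)*(1) = -6
vB = 10*e1 + 7*e2 - 9*e3 - 6*e123


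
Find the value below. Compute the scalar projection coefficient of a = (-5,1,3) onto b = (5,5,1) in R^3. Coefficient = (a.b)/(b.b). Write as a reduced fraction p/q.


Projection coefficient = (a . b) / (b . b)
a . b = (-5)*5 + 1*5 + 3*1
= -25 + 5 + 3 = -17
b . b = 5^2 + 5^2 + 1^2
= 25 + 25 + 1 = 51
Coefficient = -17/51
In lowest terms: -1/3
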